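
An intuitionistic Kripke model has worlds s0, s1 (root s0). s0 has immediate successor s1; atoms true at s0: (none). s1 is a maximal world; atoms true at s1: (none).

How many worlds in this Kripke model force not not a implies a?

s0: forces it.
s1: forces it.
Worlds forcing the formula: {s0, s1}.

2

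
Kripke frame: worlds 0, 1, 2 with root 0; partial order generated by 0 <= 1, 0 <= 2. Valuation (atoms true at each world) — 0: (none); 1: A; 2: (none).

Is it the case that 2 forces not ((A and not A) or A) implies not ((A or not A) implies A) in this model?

Yes

2 forces not ((A and not A) or A) implies not ((A or not A) implies A): every world accessible from 2 that forces not ((A and not A) or A) (namely 2) also forces not ((A or not A) implies A).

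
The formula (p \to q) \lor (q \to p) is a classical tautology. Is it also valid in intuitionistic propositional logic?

No

This is the Gödel–Dummett linearity axiom, which is not intuitionistically valid.
A Kripke countermodel: worlds s0, s1, s2; order generated by s0 \le s1, s0 \le s2; atoms true at each world — s0:{}; s1:{p}; s2:{q}.
s0 \nVdash (p \to q) \lor (q \to p): neither disjunct is forced at s0.
s0 \nVdash p \to q: at the accessible world s1, s1 \Vdash p but s1 \nVdash q.
s1 lacks atom q, so s1 \nVdash q.
So the root s0 does not force the formula.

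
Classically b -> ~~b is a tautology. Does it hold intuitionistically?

This is double-negation introduction, which is intuitionistically derivable.
If a world forces b then every accessible world forces b (persistence), so none forces ~b; hence ~~b.

Yes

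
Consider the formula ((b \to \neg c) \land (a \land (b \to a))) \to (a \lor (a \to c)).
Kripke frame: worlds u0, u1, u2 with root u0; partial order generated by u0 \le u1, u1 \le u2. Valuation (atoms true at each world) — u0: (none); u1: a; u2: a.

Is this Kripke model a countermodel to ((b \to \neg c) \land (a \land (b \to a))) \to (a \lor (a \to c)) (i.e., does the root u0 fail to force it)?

No

u0 \Vdash ((b \to \neg c) \land (a \land (b \to a))) \to (a \lor (a \to c)): every world accessible from u0 that forces (b \to \neg c) \land (a \land (b \to a)) (namely u1, u2) also forces a \lor (a \to c).
So the root u0 forces ((b \to \neg c) \land (a \land (b \to a))) \to (a \lor (a \to c)); the model is not a countermodel.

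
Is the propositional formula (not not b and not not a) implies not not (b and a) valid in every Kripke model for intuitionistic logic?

This is the distribution of double negation over conjunction, which is intuitionistically derivable.
Assume not not b, not not a, and not (b and a). From b we'd get not a (since b and a is refuted), contradicting not not a; so not b, contradicting not not b.

Yes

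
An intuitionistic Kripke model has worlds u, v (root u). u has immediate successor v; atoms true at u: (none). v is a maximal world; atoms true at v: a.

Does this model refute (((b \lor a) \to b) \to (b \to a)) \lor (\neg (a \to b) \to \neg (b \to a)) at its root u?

No

u \Vdash (((b \lor a) \to b) \to (b \to a)) \lor (\neg (a \to b) \to \neg (b \to a)) via the disjunct ((b \lor a) \to b) \to (b \to a).
So the root u forces (((b \lor a) \to b) \to (b \to a)) \lor (\neg (a \to b) \to \neg (b \to a)); the model is not a countermodel.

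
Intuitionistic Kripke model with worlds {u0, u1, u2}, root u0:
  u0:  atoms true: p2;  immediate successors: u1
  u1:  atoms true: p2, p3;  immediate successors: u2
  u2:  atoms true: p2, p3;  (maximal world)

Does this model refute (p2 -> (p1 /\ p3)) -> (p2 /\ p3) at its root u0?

u0 ||- (p2 -> (p1 /\ p3)) -> (p2 /\ p3) vacuously: no world accessible from u0 forces the antecedent p2 -> (p1 /\ p3).
So the root u0 forces (p2 -> (p1 /\ p3)) -> (p2 /\ p3); the model is not a countermodel.

No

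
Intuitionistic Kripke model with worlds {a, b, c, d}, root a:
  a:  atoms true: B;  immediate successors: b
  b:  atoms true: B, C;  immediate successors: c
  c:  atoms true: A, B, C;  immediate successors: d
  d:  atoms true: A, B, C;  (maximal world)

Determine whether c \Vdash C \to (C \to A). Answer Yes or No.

Yes

c \Vdash C \to (C \to A): every world accessible from c that forces C (namely c, d) also forces C \to A.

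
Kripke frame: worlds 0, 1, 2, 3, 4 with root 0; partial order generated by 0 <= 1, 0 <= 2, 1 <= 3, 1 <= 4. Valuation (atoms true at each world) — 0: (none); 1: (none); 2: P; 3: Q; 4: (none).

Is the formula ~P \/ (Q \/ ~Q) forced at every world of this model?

Not every world: 0 ||-/- ~P \/ (Q \/ ~Q).
0 ||-/- ~P \/ (Q \/ ~Q): neither disjunct is forced at 0.
0 ||-/- ~P since 2 is accessible from 0 and 2 ||- P.

No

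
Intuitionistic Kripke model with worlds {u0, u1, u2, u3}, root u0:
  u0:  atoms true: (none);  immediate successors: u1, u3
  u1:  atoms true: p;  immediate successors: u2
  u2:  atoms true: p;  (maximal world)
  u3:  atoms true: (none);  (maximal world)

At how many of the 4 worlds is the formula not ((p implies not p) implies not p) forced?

0

u0: does not force it — u0 does not force not ((p implies not p) implies not p) since u0 is accessible from u0 and u0 forces (p implies not p) implies not p.
u1: does not force it — u1 does not force not ((p implies not p) implies not p) since u1 is accessible from u1 and u1 forces (p implies not p) implies not p.
u2: does not force it — u2 does not force not ((p implies not p) implies not p) since u2 is accessible from u2 and u2 forces (p implies not p) implies not p.
u3: does not force it.
Worlds forcing the formula: { }.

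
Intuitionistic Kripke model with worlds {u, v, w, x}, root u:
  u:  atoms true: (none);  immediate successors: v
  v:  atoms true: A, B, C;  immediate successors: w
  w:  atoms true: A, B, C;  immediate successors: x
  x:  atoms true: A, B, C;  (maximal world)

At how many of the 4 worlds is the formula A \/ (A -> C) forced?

4

u: forces it.
v: forces it.
w: forces it.
x: forces it.
Worlds forcing the formula: {u, v, w, x}.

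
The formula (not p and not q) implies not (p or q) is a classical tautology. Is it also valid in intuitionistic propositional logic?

This is a constructively valid De Morgan direction (conjunction of negations to negated disjunction), which is intuitionistically derivable.
If both not p and not q hold at a world, no accessible world forces p or forces q, so none forces p or q.

Yes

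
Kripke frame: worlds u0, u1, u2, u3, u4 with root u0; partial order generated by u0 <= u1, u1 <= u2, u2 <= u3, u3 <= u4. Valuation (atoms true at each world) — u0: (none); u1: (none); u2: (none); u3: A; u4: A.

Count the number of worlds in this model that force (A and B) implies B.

5

u0: forces it.
u1: forces it.
u2: forces it.
u3: forces it.
u4: forces it.
Worlds forcing the formula: {u0, u1, u2, u3, u4}.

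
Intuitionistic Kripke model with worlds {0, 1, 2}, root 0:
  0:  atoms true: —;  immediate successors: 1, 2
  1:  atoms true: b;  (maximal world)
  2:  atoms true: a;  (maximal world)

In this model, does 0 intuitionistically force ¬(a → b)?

No

0 ⊮ ¬(a → b) since 1 is accessible from 0 and 1 ⊩ a → b.
1 ⊩ a → b vacuously: no world accessible from 1 forces the antecedent a.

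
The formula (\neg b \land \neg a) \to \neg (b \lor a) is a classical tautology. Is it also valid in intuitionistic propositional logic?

This is a constructively valid De Morgan direction (conjunction of negations to negated disjunction), which is intuitionistically derivable.
If both \neg b and \neg a hold at a world, no accessible world forces b or forces a, so none forces b \lor a.

Yes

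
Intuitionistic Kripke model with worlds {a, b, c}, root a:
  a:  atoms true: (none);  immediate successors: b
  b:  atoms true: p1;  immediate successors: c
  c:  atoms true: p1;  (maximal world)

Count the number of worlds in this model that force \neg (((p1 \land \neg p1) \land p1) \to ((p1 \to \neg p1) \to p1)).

a: does not force it — a \nVdash \neg (((p1 \land \neg p1) \land p1) \to ((p1 \to \neg p1) \to p1)) since a is accessible from a and a \Vdash ((p1 \land \neg p1) \land p1) \to ((p1 \to \neg p1) \to p1).
b: does not force it.
c: does not force it.
Worlds forcing the formula: { }.

0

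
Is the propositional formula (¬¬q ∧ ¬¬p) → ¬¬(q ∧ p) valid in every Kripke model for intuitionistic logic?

Yes

This is the distribution of double negation over conjunction, which is intuitionistically derivable.
Assume ¬¬q, ¬¬p, and ¬(q ∧ p). From q we'd get ¬p (since q ∧ p is refuted), contradicting ¬¬p; so ¬q, contradicting ¬¬q.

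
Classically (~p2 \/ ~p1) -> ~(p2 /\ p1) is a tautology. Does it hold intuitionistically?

Yes

This is a constructively valid De Morgan direction (disjunction of negations to negated conjunction), which is intuitionistically derivable.
If ~p2 holds at a world then no accessible world forces p2, hence none forces p2 /\ p1; likewise for ~p1.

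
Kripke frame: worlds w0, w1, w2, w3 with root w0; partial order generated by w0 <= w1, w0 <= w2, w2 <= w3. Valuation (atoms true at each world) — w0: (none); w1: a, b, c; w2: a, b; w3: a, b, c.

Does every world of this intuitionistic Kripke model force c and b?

Not every world: w0 does not force c and b.
w0 does not force c and b since w0 fails c.

No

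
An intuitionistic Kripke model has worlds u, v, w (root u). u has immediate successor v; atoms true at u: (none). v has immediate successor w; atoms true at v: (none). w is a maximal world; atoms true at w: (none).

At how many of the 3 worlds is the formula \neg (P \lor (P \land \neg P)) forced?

u: forces it.
v: forces it.
w: forces it.
Worlds forcing the formula: {u, v, w}.

3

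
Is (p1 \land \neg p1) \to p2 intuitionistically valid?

Yes

This is an instance of ex falso quodlibet, which is intuitionistically derivable.
No world can force both p1 and \neg p1, so the antecedent p1 \land \neg p1 is never forced and the implication holds vacuously at every world.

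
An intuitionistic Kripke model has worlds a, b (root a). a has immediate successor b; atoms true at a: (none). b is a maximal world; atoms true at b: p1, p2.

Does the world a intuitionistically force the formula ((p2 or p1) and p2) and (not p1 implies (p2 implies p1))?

No

a does not force ((p2 or p1) and p2) and (not p1 implies (p2 implies p1)) since a fails (p2 or p1) and p2.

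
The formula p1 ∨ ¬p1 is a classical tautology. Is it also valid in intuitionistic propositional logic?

No

This is the law of excluded middle, which is not intuitionistically valid.
A Kripke countermodel: worlds u0, u1; order generated by u0 ≤ u1; atoms true at each world — u0:{}; u1:{p1}.
u0 ⊮ p1 ∨ ¬p1: neither disjunct is forced at u0.
u0 lacks atom p1, so u0 ⊮ p1.
So the root u0 does not force the formula.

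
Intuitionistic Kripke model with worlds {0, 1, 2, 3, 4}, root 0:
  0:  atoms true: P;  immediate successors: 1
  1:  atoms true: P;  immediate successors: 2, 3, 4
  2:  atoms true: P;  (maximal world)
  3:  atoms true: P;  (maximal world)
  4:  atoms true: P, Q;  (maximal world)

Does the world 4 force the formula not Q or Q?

4 forces not Q or Q via the disjunct Q.

Yes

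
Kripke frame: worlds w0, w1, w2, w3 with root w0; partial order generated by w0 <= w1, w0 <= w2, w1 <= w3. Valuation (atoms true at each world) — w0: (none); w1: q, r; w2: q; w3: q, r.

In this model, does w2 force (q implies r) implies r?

w2 forces (q implies r) implies r vacuously: no world accessible from w2 forces the antecedent q implies r.

Yes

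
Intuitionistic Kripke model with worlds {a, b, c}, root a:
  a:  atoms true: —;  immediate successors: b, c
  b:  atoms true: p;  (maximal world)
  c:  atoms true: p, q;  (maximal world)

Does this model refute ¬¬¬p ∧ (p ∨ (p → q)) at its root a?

Yes

a ⊮ ¬¬¬p ∧ (p ∨ (p → q)) since a fails ¬¬¬p.
So the root a does not force ¬¬¬p ∧ (p ∨ (p → q)); the model is a countermodel.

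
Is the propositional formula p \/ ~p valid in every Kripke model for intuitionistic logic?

No

This is the law of excluded middle, which is not intuitionistically valid.
A Kripke countermodel: worlds s0, s1; order generated by s0 <= s1; atoms true at each world — s0:{}; s1:{p}.
s0 ||-/- p \/ ~p: neither disjunct is forced at s0.
s0 lacks atom p, so s0 ||-/- p.
So the root s0 does not force the formula.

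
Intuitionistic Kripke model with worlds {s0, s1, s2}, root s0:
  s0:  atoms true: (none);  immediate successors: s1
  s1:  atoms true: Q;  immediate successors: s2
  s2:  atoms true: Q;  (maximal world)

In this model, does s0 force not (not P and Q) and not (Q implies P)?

No

s0 does not force not (not P and Q) and not (Q implies P) since s0 fails not (not P and Q).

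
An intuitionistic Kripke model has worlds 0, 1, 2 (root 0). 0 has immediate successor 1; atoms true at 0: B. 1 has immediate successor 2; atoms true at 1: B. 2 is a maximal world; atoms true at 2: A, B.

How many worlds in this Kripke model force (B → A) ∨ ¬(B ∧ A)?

0: does not force it — 0 ⊮ (B → A) ∨ ¬(B ∧ A): neither disjunct is forced at 0.
1: does not force it — 1 ⊮ (B → A) ∨ ¬(B ∧ A): neither disjunct is forced at 1.
2: forces it.
Worlds forcing the formula: {2}.

1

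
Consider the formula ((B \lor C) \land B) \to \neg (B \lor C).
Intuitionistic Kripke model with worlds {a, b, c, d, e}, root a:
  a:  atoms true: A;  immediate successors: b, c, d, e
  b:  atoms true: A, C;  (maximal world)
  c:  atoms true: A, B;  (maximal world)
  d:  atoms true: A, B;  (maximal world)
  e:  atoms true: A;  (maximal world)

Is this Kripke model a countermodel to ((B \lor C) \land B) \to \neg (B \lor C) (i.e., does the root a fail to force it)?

Yes

a \nVdash ((B \lor C) \land B) \to \neg (B \lor C): at the accessible world c, c \Vdash (B \lor C) \land B but c \nVdash \neg (B \lor C).
c \nVdash \neg (B \lor C) since c is accessible from c and c \Vdash B \lor C.
c \Vdash B \lor C via the disjunct B.
So the root a does not force ((B \lor C) \land B) \to \neg (B \lor C); the model is a countermodel.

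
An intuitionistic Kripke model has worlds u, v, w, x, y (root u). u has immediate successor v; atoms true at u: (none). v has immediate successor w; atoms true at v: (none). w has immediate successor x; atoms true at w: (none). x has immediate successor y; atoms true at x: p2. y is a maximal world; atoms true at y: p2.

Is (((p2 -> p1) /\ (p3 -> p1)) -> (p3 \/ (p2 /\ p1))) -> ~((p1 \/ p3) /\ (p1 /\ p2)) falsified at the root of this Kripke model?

No

u ||- (((p2 -> p1) /\ (p3 -> p1)) -> (p3 \/ (p2 /\ p1))) -> ~((p1 \/ p3) /\ (p1 /\ p2)): every world accessible from u that forces ((p2 -> p1) /\ (p3 -> p1)) -> (p3 \/ (p2 /\ p1)) (namely u, v, w, x, y) also forces ~((p1 \/ p3) /\ (p1 /\ p2)).
So the root u forces (((p2 -> p1) /\ (p3 -> p1)) -> (p3 \/ (p2 /\ p1))) -> ~((p1 \/ p3) /\ (p1 /\ p2)); the model is not a countermodel.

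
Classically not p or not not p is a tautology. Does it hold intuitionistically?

No

This is the weak law of excluded middle, which is not intuitionistically valid.
A Kripke countermodel: worlds 0, 1, 2; order generated by 0 <= 1, 0 <= 2; atoms true at each world — 0:{}; 1:{p}; 2:{}.
0 does not force not p or not not p: neither disjunct is forced at 0.
0 does not force not p since 1 is accessible from 0 and 1 forces p.
So the root 0 does not force the formula.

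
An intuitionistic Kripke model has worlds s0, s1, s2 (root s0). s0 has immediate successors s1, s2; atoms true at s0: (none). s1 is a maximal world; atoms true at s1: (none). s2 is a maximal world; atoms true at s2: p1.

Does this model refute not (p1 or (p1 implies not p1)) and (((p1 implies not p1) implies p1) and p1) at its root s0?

s0 does not force not (p1 or (p1 implies not p1)) and (((p1 implies not p1) implies p1) and p1) since s0 fails not (p1 or (p1 implies not p1)).
So the root s0 does not force not (p1 or (p1 implies not p1)) and (((p1 implies not p1) implies p1) and p1); the model is a countermodel.

Yes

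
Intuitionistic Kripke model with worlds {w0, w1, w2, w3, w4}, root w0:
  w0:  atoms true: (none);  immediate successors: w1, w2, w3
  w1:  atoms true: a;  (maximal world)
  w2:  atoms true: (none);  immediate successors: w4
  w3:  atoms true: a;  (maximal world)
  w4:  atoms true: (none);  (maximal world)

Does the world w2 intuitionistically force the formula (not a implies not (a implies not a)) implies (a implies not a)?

Yes

w2 forces (not a implies not (a implies not a)) implies (a implies not a) vacuously: no world accessible from w2 forces the antecedent not a implies not (a implies not a).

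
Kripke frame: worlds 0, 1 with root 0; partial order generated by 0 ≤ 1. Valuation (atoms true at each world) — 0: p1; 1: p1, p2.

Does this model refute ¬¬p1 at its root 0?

0 ⊩ ¬¬p1: no world accessible from 0 forces ¬p1.
So the root 0 forces ¬¬p1; the model is not a countermodel.

No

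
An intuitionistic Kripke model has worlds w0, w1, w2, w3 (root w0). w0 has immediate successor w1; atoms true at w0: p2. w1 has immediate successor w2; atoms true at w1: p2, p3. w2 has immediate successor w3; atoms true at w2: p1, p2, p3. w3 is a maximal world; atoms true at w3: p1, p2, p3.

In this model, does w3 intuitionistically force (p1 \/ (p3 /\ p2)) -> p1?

w3 ||- (p1 \/ (p3 /\ p2)) -> p1: every world accessible from w3 that forces p1 \/ (p3 /\ p2) (namely w3) also forces p1.

Yes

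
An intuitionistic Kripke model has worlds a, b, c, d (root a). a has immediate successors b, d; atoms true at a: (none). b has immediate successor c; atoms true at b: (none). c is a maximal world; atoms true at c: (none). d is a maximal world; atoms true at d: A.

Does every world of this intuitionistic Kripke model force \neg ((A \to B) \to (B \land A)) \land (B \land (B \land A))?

Not every world: a \nVdash \neg ((A \to B) \to (B \land A)) \land (B \land (B \land A)).
a \nVdash \neg ((A \to B) \to (B \land A)) \land (B \land (B \land A)) since a fails \neg ((A \to B) \to (B \land A)).

No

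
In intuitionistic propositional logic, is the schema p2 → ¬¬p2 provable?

This is double-negation introduction, which is intuitionistically derivable.
If a world forces p2 then every accessible world forces p2 (persistence), so none forces ¬p2; hence ¬¬p2.

Yes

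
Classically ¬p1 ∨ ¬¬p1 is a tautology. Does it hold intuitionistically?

This is the weak law of excluded middle, which is not intuitionistically valid.
A Kripke countermodel: worlds a, b, c; order generated by a ≤ b, a ≤ c; atoms true at each world — a:{}; b:{p1}; c:{}.
a ⊮ ¬p1 ∨ ¬¬p1: neither disjunct is forced at a.
a ⊮ ¬p1 since b is accessible from a and b ⊩ p1.
So the root a does not force the formula.

No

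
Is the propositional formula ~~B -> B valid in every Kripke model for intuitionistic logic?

No

This is double-negation elimination, which is not intuitionistically valid.
A Kripke countermodel: worlds w0, w1; order generated by w0 <= w1; atoms true at each world — w0:{}; w1:{B}.
w0 ||-/- ~~B -> B: already at w0 itself, w0 ||- ~~B but w0 ||-/- B.
w0 lacks atom B, so w0 ||-/- B.
So the root w0 does not force the formula.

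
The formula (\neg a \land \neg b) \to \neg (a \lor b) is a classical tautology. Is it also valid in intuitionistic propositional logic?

This is a constructively valid De Morgan direction (conjunction of negations to negated disjunction), which is intuitionistically derivable.
If both \neg a and \neg b hold at a world, no accessible world forces a or forces b, so none forces a \lor b.

Yes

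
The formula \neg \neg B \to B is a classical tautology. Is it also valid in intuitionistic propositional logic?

This is double-negation elimination, which is not intuitionistically valid.
A Kripke countermodel: worlds 0, 1; order generated by 0 \le 1; atoms true at each world — 0:{}; 1:{B}.
0 \nVdash \neg \neg B \to B: already at 0 itself, 0 \Vdash \neg \neg B but 0 \nVdash B.
0 lacks atom B, so 0 \nVdash B.
So the root 0 does not force the formula.

No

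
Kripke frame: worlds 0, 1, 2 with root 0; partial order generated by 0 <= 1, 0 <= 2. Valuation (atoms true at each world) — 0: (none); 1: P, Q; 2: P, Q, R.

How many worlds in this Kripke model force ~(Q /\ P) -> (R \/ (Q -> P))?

3

0: forces it.
1: forces it.
2: forces it.
Worlds forcing the formula: {0, 1, 2}.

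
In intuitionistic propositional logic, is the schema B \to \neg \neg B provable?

This is double-negation introduction, which is intuitionistically derivable.
If a world forces B then every accessible world forces B (persistence), so none forces \neg B; hence \neg \neg B.

Yes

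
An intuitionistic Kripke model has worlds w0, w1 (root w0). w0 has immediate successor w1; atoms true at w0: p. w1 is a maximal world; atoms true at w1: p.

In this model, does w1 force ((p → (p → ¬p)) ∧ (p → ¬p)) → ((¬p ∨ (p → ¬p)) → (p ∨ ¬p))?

Yes

w1 ⊩ ((p → (p → ¬p)) ∧ (p → ¬p)) → ((¬p ∨ (p → ¬p)) → (p ∨ ¬p)) vacuously: no world accessible from w1 forces the antecedent (p → (p → ¬p)) ∧ (p → ¬p).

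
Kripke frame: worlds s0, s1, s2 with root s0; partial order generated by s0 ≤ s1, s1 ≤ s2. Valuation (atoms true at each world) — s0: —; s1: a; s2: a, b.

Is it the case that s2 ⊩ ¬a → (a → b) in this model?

Yes

s2 ⊩ ¬a → (a → b) vacuously: no world accessible from s2 forces the antecedent ¬a.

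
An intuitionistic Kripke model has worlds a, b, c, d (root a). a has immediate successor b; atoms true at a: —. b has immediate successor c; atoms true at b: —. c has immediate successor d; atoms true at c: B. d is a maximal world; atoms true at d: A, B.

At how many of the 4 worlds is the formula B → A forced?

1

a: does not force it — a ⊮ B → A: at the accessible world c, c ⊩ B but c ⊮ A.
b: does not force it — b ⊮ B → A: at the accessible world c, c ⊩ B but c ⊮ A.
c: does not force it.
d: forces it.
Worlds forcing the formula: {d}.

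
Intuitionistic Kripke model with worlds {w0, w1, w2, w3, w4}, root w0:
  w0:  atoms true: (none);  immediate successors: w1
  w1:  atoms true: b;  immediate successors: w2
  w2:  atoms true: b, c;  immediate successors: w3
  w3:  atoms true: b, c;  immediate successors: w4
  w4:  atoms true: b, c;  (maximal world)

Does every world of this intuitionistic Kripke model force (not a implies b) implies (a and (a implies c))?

No

Not every world: w0 does not force (not a implies b) implies (a and (a implies c)).
w0 does not force (not a implies b) implies (a and (a implies c)): at the accessible world w1, w1 forces not a implies b but w1 does not force a and (a implies c).
w1 does not force a and (a implies c) since w1 fails a.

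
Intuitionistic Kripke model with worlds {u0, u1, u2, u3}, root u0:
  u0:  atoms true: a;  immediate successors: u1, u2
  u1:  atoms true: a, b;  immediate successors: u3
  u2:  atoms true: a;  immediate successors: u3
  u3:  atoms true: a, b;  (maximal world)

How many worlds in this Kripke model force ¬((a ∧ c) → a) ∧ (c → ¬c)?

0

u0: does not force it — u0 ⊮ ¬((a ∧ c) → a) ∧ (c → ¬c) since u0 fails ¬((a ∧ c) → a).
u1: does not force it.
u2: does not force it.
u3: does not force it.
Worlds forcing the formula: { }.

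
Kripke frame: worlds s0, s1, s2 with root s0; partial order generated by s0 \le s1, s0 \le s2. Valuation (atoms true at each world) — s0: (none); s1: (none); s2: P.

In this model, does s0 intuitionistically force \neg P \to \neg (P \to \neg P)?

No

s0 \nVdash \neg P \to \neg (P \to \neg P): at the accessible world s1, s1 \Vdash \neg P but s1 \nVdash \neg (P \to \neg P).
s1 \nVdash \neg (P \to \neg P) since s1 is accessible from s1 and s1 \Vdash P \to \neg P.
s1 \Vdash P \to \neg P vacuously: no world accessible from s1 forces the antecedent P.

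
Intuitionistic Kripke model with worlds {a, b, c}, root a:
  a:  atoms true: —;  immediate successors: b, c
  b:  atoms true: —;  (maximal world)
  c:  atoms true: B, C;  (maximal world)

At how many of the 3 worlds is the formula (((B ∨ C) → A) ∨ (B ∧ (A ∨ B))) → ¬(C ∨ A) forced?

1

a: does not force it — a ⊮ (((B ∨ C) → A) ∨ (B ∧ (A ∨ B))) → ¬(C ∨ A): at the accessible world c, c ⊩ ((B ∨ C) → A) ∨ (B ∧ (A ∨ B)) but c ⊮ ¬(C ∨ A).
b: forces it.
c: does not force it.
Worlds forcing the formula: {b}.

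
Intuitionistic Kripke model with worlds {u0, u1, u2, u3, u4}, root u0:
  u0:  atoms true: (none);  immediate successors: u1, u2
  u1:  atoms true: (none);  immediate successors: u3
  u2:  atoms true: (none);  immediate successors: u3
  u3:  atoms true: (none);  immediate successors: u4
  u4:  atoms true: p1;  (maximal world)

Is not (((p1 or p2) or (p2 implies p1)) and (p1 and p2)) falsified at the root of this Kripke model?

No

u0 forces not (((p1 or p2) or (p2 implies p1)) and (p1 and p2)): no world accessible from u0 forces ((p1 or p2) or (p2 implies p1)) and (p1 and p2).
So the root u0 forces not (((p1 or p2) or (p2 implies p1)) and (p1 and p2)); the model is not a countermodel.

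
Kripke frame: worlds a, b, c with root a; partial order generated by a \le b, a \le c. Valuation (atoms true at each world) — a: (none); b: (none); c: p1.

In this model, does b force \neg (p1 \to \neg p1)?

No

b \nVdash \neg (p1 \to \neg p1) since b is accessible from b and b \Vdash p1 \to \neg p1.
b \Vdash p1 \to \neg p1 vacuously: no world accessible from b forces the antecedent p1.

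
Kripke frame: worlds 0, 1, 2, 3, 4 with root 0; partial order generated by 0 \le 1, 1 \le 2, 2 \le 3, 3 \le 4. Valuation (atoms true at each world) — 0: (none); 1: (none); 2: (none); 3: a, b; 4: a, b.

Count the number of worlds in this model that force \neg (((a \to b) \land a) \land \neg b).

5

0: forces it.
1: forces it.
2: forces it.
3: forces it.
4: forces it.
Worlds forcing the formula: {0, 1, 2, 3, 4}.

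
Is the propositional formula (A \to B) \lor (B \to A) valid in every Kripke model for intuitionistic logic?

No

This is the Gödel–Dummett linearity axiom, which is not intuitionistically valid.
A Kripke countermodel: worlds a, b, c; order generated by a \le b, a \le c; atoms true at each world — a:{}; b:{A}; c:{B}.
a \nVdash (A \to B) \lor (B \to A): neither disjunct is forced at a.
a \nVdash A \to B: at the accessible world b, b \Vdash A but b \nVdash B.
b lacks atom B, so b \nVdash B.
So the root a does not force the formula.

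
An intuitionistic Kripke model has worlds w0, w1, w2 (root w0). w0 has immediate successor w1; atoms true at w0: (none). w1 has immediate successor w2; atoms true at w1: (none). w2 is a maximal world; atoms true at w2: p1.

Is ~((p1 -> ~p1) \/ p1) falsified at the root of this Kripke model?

Yes

w0 ||-/- ~((p1 -> ~p1) \/ p1) since w2 is accessible from w0 and w2 ||- (p1 -> ~p1) \/ p1.
w2 ||- (p1 -> ~p1) \/ p1 via the disjunct p1.
So the root w0 does not force ~((p1 -> ~p1) \/ p1); the model is a countermodel.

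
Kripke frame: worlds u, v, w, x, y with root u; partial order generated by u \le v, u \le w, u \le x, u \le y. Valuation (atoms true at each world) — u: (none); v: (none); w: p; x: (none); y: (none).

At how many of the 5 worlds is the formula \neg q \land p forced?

1

u: does not force it — u \nVdash \neg q \land p since u fails p.
v: does not force it — v \nVdash \neg q \land p since v fails p.
w: forces it.
x: does not force it.
y: does not force it.
Worlds forcing the formula: {w}.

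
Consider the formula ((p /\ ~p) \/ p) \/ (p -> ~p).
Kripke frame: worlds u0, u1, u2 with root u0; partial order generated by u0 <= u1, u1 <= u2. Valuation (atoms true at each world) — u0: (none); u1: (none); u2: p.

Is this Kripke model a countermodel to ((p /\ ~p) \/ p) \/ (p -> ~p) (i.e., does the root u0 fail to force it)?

u0 ||-/- ((p /\ ~p) \/ p) \/ (p -> ~p): neither disjunct is forced at u0.
u0 ||-/- (p /\ ~p) \/ p: neither disjunct is forced at u0.
u0 ||-/- p /\ ~p since u0 fails p.
So the root u0 does not force ((p /\ ~p) \/ p) \/ (p -> ~p); the model is a countermodel.

Yes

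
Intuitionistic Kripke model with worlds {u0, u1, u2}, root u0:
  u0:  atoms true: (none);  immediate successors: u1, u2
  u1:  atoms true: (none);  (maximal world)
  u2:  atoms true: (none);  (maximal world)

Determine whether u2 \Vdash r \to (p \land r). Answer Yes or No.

Yes

u2 \Vdash r \to (p \land r) vacuously: no world accessible from u2 forces the antecedent r.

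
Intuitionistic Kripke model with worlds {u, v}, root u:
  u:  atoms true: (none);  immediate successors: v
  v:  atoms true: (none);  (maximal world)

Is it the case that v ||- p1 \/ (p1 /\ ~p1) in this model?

v ||-/- p1 \/ (p1 /\ ~p1): neither disjunct is forced at v.
v lacks atom p1, so v ||-/- p1.

No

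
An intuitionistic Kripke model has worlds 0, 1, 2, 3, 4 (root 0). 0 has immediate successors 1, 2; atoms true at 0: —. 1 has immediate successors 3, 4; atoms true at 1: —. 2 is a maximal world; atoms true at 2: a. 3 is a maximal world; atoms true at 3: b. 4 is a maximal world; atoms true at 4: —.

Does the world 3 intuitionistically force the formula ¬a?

3 ⊩ ¬a: no world accessible from 3 forces a.

Yes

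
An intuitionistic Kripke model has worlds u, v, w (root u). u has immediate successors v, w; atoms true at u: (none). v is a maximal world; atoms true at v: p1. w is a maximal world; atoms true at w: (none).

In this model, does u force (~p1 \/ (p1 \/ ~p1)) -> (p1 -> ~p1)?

u ||-/- (~p1 \/ (p1 \/ ~p1)) -> (p1 -> ~p1): at the accessible world v, v ||- ~p1 \/ (p1 \/ ~p1) but v ||-/- p1 -> ~p1.
v ||-/- p1 -> ~p1: already at v itself, v ||- p1 but v ||-/- ~p1.
v ||-/- ~p1 since v is accessible from v and v ||- p1.

No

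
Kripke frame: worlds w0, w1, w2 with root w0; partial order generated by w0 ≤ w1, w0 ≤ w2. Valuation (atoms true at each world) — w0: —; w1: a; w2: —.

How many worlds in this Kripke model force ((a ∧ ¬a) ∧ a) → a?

w0: forces it.
w1: forces it.
w2: forces it.
Worlds forcing the formula: {w0, w1, w2}.

3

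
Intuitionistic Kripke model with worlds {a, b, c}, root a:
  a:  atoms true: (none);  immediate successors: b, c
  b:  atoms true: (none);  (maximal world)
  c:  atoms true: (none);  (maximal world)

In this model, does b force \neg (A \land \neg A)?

Yes

b \Vdash \neg (A \land \neg A): no world accessible from b forces A \land \neg A.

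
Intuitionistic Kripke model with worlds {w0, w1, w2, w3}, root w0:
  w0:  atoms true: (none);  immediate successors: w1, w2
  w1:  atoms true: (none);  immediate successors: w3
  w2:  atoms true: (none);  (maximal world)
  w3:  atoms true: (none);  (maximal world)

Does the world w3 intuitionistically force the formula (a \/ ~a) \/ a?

Yes

w3 ||- (a \/ ~a) \/ a via the disjunct a \/ ~a.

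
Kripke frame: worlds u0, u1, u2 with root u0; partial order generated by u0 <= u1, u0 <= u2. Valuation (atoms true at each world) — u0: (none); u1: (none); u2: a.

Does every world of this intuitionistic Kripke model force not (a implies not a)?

Not every world: u0 does not force not (a implies not a).
u0 does not force not (a implies not a) since u1 is accessible from u0 and u1 forces a implies not a.
u1 forces a implies not a vacuously: no world accessible from u1 forces the antecedent a.

No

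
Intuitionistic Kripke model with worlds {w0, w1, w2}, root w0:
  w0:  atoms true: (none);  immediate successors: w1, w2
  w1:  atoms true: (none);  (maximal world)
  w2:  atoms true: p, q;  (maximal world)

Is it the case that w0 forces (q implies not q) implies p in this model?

w0 does not force (q implies not q) implies p: at the accessible world w1, w1 forces q implies not q but w1 does not force p.
w1 lacks atom p, so w1 does not force p.

No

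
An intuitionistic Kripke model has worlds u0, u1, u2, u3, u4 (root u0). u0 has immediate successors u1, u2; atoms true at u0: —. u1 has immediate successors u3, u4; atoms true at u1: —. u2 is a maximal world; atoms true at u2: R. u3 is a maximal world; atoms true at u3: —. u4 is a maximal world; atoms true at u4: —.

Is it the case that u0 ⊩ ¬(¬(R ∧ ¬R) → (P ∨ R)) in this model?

u0 ⊮ ¬(¬(R ∧ ¬R) → (P ∨ R)) since u2 is accessible from u0 and u2 ⊩ ¬(R ∧ ¬R) → (P ∨ R).
u2 ⊩ ¬(R ∧ ¬R) → (P ∨ R): every world accessible from u2 that forces ¬(R ∧ ¬R) (namely u2) also forces P ∨ R.

No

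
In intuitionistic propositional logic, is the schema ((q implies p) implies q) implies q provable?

This is Peirce's law, which is not intuitionistically valid.
A Kripke countermodel: worlds u, v; order generated by u <= v; atoms true at each world — u:{}; v:{q}.
u does not force ((q implies p) implies q) implies q: already at u itself, u forces (q implies p) implies q but u does not force q.
u lacks atom q, so u does not force q.
So the root u does not force the formula.

No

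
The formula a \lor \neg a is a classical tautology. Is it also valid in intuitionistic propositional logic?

This is the law of excluded middle, which is not intuitionistically valid.
A Kripke countermodel: worlds u, v; order generated by u \le v; atoms true at each world — u:{}; v:{a}.
u \nVdash a \lor \neg a: neither disjunct is forced at u.
u lacks atom a, so u \nVdash a.
So the root u does not force the formula.

No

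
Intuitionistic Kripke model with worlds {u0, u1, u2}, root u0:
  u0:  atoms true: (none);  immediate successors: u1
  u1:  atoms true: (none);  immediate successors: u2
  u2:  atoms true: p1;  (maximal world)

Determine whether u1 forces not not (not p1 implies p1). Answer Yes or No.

Yes

u1 forces not not (not p1 implies p1): no world accessible from u1 forces not (not p1 implies p1).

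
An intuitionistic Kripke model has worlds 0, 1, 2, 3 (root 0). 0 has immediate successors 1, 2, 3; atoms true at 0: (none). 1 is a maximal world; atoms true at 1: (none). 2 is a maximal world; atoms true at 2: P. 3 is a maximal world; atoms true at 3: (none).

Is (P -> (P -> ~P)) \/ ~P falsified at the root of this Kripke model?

Yes

0 ||-/- (P -> (P -> ~P)) \/ ~P: neither disjunct is forced at 0.
0 ||-/- P -> (P -> ~P): at the accessible world 2, 2 ||- P but 2 ||-/- P -> ~P.
2 ||-/- P -> ~P: already at 2 itself, 2 ||- P but 2 ||-/- ~P.
So the root 0 does not force (P -> (P -> ~P)) \/ ~P; the model is a countermodel.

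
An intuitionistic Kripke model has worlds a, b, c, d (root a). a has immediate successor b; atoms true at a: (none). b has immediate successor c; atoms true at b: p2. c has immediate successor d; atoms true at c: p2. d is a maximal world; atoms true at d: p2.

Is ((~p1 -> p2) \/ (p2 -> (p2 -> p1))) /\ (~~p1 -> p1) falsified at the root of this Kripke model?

a ||-/- ((~p1 -> p2) \/ (p2 -> (p2 -> p1))) /\ (~~p1 -> p1) since a fails (~p1 -> p2) \/ (p2 -> (p2 -> p1)).
So the root a does not force ((~p1 -> p2) \/ (p2 -> (p2 -> p1))) /\ (~~p1 -> p1); the model is a countermodel.

Yes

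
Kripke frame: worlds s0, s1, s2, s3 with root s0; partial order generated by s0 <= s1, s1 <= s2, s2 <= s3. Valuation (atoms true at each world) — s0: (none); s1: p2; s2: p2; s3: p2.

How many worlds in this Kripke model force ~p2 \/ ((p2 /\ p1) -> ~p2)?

4

s0: forces it.
s1: forces it.
s2: forces it.
s3: forces it.
Worlds forcing the formula: {s0, s1, s2, s3}.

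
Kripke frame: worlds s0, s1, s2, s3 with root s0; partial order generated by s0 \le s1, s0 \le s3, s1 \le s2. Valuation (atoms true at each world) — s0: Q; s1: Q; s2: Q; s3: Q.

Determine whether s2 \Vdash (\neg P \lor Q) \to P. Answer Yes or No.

No

s2 \nVdash (\neg P \lor Q) \to P: already at s2 itself, s2 \Vdash \neg P \lor Q but s2 \nVdash P.
s2 lacks atom P, so s2 \nVdash P.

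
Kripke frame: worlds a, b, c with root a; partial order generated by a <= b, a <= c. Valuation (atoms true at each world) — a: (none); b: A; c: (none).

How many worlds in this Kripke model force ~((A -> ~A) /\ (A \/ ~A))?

a: does not force it — a ||-/- ~((A -> ~A) /\ (A \/ ~A)) since c is accessible from a and c ||- (A -> ~A) /\ (A \/ ~A).
b: forces it.
c: does not force it — c ||-/- ~((A -> ~A) /\ (A \/ ~A)) since c is accessible from c and c ||- (A -> ~A) /\ (A \/ ~A).
Worlds forcing the formula: {b}.

1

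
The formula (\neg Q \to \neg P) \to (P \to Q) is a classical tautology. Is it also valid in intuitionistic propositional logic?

This is the converse of contraposition, which is not intuitionistically valid.
A Kripke countermodel: worlds a, b; order generated by a \le b; atoms true at each world — a:{P}; b:{P,Q}.
a \nVdash (\neg Q \to \neg P) \to (P \to Q): already at a itself, a \Vdash \neg Q \to \neg P but a \nVdash P \to Q.
a \nVdash P \to Q: already at a itself, a \Vdash P but a \nVdash Q.
a lacks atom Q, so a \nVdash Q.
So the root a does not force the formula.

No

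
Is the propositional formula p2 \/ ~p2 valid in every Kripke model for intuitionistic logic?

This is the law of excluded middle, which is not intuitionistically valid.
A Kripke countermodel: worlds s0, s1; order generated by s0 <= s1; atoms true at each world — s0:{}; s1:{p2}.
s0 ||-/- p2 \/ ~p2: neither disjunct is forced at s0.
s0 lacks atom p2, so s0 ||-/- p2.
So the root s0 does not force the formula.

No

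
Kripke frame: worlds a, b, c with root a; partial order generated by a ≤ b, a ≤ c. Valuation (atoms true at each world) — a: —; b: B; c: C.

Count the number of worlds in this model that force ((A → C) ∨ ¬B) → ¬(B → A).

a: does not force it — a ⊮ ((A → C) ∨ ¬B) → ¬(B → A): already at a itself, a ⊩ (A → C) ∨ ¬B but a ⊮ ¬(B → A).
b: forces it.
c: does not force it — c ⊮ ((A → C) ∨ ¬B) → ¬(B → A): already at c itself, c ⊩ (A → C) ∨ ¬B but c ⊮ ¬(B → A).
Worlds forcing the formula: {b}.

1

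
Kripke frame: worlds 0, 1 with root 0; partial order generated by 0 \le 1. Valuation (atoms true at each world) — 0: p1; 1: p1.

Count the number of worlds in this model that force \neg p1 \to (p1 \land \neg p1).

2

0: forces it.
1: forces it.
Worlds forcing the formula: {0, 1}.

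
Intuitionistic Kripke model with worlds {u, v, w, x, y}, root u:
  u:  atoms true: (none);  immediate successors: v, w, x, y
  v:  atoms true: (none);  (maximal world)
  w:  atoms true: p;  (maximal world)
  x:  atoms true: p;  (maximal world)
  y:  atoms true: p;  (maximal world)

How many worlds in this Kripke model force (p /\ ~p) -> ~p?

5

u: forces it.
v: forces it.
w: forces it.
x: forces it.
y: forces it.
Worlds forcing the formula: {u, v, w, x, y}.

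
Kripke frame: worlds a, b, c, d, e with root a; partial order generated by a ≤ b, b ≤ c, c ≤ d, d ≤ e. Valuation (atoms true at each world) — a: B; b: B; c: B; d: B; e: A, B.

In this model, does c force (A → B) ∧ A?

No

c ⊮ (A → B) ∧ A since c fails A.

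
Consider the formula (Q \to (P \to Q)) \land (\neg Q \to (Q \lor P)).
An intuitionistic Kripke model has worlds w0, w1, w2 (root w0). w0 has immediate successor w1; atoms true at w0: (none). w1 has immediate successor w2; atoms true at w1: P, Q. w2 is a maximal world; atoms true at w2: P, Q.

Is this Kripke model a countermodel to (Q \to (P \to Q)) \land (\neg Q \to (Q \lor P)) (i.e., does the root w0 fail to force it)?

No

w0 \Vdash (Q \to (P \to Q)) \land (\neg Q \to (Q \lor P)) since w0 forces both conjuncts.
So the root w0 forces (Q \to (P \to Q)) \land (\neg Q \to (Q \lor P)); the model is not a countermodel.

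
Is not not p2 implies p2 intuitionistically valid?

No

This is double-negation elimination, which is not intuitionistically valid.
A Kripke countermodel: worlds 0, 1; order generated by 0 <= 1; atoms true at each world — 0:{}; 1:{p2}.
0 does not force not not p2 implies p2: already at 0 itself, 0 forces not not p2 but 0 does not force p2.
0 lacks atom p2, so 0 does not force p2.
So the root 0 does not force the formula.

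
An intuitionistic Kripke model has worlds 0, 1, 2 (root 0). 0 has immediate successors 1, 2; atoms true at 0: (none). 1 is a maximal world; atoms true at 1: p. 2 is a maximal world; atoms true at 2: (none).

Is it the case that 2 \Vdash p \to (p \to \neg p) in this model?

2 \Vdash p \to (p \to \neg p) vacuously: no world accessible from 2 forces the antecedent p.

Yes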